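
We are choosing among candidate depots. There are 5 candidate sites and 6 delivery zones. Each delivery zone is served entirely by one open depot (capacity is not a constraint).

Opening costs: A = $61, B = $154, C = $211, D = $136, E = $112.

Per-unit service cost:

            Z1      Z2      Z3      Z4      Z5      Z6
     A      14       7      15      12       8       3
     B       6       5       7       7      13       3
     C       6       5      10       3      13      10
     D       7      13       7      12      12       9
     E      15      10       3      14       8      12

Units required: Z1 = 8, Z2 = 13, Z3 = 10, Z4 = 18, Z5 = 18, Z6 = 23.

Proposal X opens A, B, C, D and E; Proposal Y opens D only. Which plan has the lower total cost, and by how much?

Proposal Y is cheaper by 14.

Proposal X: {A, B, C, D, E}: Z1→B 6·8=48, Z2→B 5·13=65, Z3→E 3·10=30, Z4→C 3·18=54, Z5→A 8·18=144, Z6→A 3·23=69. Service 410; fixed 674; total 1084.
Proposal Y: {D}: Z1→D 7·8=56, Z2→D 13·13=169, Z3→D 7·10=70, Z4→D 12·18=216, Z5→D 12·18=216, Z6→D 9·23=207. Service 934; fixed 136; total 1070.
Difference: |1084 − 1070| = 14.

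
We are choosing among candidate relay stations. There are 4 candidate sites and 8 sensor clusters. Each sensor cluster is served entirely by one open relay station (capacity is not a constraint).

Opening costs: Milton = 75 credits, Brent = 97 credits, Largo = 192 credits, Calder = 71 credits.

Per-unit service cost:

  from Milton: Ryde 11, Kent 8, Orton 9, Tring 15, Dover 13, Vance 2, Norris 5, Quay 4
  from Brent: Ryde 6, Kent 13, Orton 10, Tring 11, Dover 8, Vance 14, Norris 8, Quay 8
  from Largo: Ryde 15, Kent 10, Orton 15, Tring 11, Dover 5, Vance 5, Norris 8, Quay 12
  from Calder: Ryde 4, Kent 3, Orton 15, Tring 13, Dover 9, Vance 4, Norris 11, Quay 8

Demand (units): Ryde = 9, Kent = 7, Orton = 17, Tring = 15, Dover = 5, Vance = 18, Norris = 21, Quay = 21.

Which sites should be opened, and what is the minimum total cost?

For any fixed open set, each sensor cluster goes to its cheapest open site; total = fixed + service.
{Milton, Calder}: Ryde→Calder 4·9=36, Kent→Calder 3·7=21, Orton→Milton 9·17=153, Tring→Calder 13·15=195, Dover→Calder 9·5=45, Vance→Milton 2·18=36, Norris→Milton 5·21=105, Quay→Milton 4·21=84. Service 675; fixed 146; total 821.
{Milton, Brent}: service 693 + fixed 172 = 865
{Milton, Brent, Calder}: Ryde→Calder 4·9=36, Kent→Calder 3·7=21, Orton→Milton 9·17=153, Tring→Brent 11·15=165, Dover→Brent 8·5=40, Vance→Milton 2·18=36, Norris→Milton 5·21=105, Quay→Milton 4·21=84. Service 640; fixed 243; total 883.
{Milton, Brent, Largo, Calder}: service 625 + fixed 435 = 1060
No other subset beats 821.

Open Milton and Calder; minimum total cost 821.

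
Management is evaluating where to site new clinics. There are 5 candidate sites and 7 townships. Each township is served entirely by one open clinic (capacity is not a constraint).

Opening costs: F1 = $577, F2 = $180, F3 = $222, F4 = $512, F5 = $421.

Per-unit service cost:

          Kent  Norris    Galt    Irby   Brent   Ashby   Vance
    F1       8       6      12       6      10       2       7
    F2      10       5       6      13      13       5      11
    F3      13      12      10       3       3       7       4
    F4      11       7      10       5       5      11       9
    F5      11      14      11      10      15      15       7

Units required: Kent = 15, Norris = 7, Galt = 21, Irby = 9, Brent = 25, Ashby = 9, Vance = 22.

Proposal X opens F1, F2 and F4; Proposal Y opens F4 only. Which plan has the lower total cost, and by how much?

Proposal X: {F1, F2, F4}: Kent→F1 8·15=120, Norris→F2 5·7=35, Galt→F2 6·21=126, Irby→F4 5·9=45, Brent→F4 5·25=125, Ashby→F1 2·9=18, Vance→F1 7·22=154. Service 623; fixed 1269; total 1892.
Proposal Y: {F4}: Kent→F4 11·15=165, Norris→F4 7·7=49, Galt→F4 10·21=210, Irby→F4 5·9=45, Brent→F4 5·25=125, Ashby→F4 11·9=99, Vance→F4 9·22=198. Service 891; fixed 512; total 1403.
Difference: |1892 − 1403| = 489.

Proposal Y is cheaper by 489.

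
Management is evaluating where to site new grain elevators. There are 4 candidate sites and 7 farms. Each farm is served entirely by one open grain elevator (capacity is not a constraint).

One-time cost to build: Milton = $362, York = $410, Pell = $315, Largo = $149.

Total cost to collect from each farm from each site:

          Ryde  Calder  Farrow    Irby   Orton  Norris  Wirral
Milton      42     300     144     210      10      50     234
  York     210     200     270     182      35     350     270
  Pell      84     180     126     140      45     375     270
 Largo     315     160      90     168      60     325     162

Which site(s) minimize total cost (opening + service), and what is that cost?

Open Milton and Largo; minimum total cost 1193.

For any fixed open set, each farm goes to its cheapest open site; total = fixed + service.
{Milton, Largo}: Ryde→Milton 42, Calder→Largo 160, Farrow→Largo 90, Irby→Largo 168, Orton→Milton 10, Norris→Milton 50, Wirral→Largo 162. Service 682; fixed 511; total 1193.
{Milton}: service 990 + fixed 362 = 1352
{Largo}: Ryde→Largo 315, Calder→Largo 160, Farrow→Largo 90, Irby→Largo 168, Orton→Largo 60, Norris→Largo 325, Wirral→Largo 162. Service 1280; fixed 149; total 1429.
{Milton, York, Pell, Largo}: Ryde→Milton 42, Calder→Largo 160, Farrow→Largo 90, Irby→Pell 140, Orton→Milton 10, Norris→Milton 50, Wirral→Largo 162. Service 654; fixed 1236; total 1890.
(All 15 nonempty subsets were checked; Milton and Largo is lowest.)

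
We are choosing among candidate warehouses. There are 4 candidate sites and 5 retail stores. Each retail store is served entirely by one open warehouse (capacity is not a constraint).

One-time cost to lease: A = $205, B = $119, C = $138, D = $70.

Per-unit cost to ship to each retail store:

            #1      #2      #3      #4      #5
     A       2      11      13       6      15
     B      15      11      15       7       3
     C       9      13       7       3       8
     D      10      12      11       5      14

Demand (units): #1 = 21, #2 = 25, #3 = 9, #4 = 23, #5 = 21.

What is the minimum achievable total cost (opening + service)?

Minimum total cost: 916

For any fixed open set, each retail store goes to its cheapest open site; total = fixed + service.
{B, C}: #1→C 9·21=189, #2→B 11·25=275, #3→C 7·9=63, #4→C 3·23=69, #5→B 3·21=63. Service 659; fixed 257; total 916.
{B, D}: service 762 + fixed 189 = 951
{C}: #1→C 9·21=189, #2→C 13·25=325, #3→C 7·9=63, #4→C 3·23=69, #5→C 8·21=168. Service 814; fixed 138; total 952.
{A, B, C, D}: #1→A 2·21=42, #2→A 11·25=275, #3→C 7·9=63, #4→C 3·23=69, #5→B 3·21=63. Service 512; fixed 532; total 1044.
(All 15 nonempty subsets were checked; B and C is lowest.)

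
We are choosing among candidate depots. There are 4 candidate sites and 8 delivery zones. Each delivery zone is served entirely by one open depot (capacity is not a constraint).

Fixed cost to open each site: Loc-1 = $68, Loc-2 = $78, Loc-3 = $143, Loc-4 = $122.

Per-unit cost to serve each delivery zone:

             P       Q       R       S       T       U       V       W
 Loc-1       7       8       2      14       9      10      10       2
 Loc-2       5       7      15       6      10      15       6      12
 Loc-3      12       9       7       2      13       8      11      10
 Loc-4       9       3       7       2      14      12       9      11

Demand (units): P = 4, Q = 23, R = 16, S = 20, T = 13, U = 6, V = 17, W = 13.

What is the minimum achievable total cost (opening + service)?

Minimum total cost: 715

For any fixed open set, each delivery zone goes to its cheapest open site; total = fixed + service.
{Loc-1, Loc-4}: P→Loc-1 7·4=28, Q→Loc-4 3·23=69, R→Loc-1 2·16=32, S→Loc-4 2·20=40, T→Loc-1 9·13=117, U→Loc-1 10·6=60, V→Loc-4 9·17=153, W→Loc-1 2·13=26. Service 525; fixed 190; total 715.
{Loc-1, Loc-2, Loc-4}: service 466 + fixed 268 = 734
{Loc-1, Loc-2}: P→Loc-2 5·4=20, Q→Loc-2 7·23=161, R→Loc-1 2·16=32, S→Loc-2 6·20=120, T→Loc-1 9·13=117, U→Loc-1 10·6=60, V→Loc-2 6·17=102, W→Loc-1 2·13=26. Service 638; fixed 146; total 784.
{Loc-1, Loc-2, Loc-3, Loc-4}: service 454 + fixed 411 = 865
No other subset beats 715.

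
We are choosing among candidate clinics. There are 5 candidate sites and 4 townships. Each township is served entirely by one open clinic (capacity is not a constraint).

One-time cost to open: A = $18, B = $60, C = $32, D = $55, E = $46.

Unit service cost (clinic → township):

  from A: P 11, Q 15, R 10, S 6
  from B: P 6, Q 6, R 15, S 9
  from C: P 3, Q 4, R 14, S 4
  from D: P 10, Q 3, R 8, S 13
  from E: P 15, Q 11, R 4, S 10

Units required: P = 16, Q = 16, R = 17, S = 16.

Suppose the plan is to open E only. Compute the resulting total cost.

Total cost: 690

Each township is assigned to its cheapest site among the open ones.
{E}: P→E 15·16=240, Q→E 11·16=176, R→E 4·17=68, S→E 10·16=160. Service 644; fixed 46; total 690.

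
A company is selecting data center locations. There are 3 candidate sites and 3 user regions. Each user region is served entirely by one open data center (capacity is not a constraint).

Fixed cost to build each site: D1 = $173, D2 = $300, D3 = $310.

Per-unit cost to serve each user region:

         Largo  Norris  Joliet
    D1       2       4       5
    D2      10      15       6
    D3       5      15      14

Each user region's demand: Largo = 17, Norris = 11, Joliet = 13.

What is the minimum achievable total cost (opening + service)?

For any fixed open set, each user region goes to its cheapest open site; total = fixed + service.
{D1}: Largo→D1 2·17=34, Norris→D1 4·11=44, Joliet→D1 5·13=65. Service 143; fixed 173; total 316.
{D1, D2}: service 143 + fixed 473 = 616
{D1, D3}: service 143 + fixed 483 = 626
{D1, D2, D3}: service 143 + fixed 783 = 926
No other subset beats 316.

Minimum total cost: 316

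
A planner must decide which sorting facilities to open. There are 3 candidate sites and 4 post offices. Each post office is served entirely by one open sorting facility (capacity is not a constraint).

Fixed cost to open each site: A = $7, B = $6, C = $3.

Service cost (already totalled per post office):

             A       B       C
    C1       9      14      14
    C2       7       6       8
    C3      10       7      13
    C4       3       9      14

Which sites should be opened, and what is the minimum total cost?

For any fixed open set, each post office goes to its cheapest open site; total = fixed + service.
{A}: C1→A 9, C2→A 7, C3→A 10, C4→A 3. Service 29; fixed 7; total 36.
{A, B}: service 25 + fixed 13 = 38
{A, C}: C1→A 9, C2→A 7, C3→A 10, C4→A 3. Service 29; fixed 10; total 39.
{A, B, C}: service 25 + fixed 16 = 41
No other subset beats 36.

Open A only; minimum total cost 36.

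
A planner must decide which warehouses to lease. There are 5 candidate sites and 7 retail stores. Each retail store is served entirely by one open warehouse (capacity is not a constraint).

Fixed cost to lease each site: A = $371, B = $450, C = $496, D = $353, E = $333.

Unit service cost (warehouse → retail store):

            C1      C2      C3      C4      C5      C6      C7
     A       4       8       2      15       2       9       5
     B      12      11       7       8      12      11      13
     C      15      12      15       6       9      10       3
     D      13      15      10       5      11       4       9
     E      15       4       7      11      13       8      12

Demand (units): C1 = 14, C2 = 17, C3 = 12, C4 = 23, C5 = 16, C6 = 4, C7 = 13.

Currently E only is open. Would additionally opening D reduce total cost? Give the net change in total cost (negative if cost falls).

No — net change +100 (cost rises by 100).

Current service cost with {E}: 1011.
Adding D: each retail store re-picks its cheapest; new service cost 758, saving 253.
Extra fixed cost: 353. Net change = 353 − 253 = 100.
(Totals: 1344 → 1444.)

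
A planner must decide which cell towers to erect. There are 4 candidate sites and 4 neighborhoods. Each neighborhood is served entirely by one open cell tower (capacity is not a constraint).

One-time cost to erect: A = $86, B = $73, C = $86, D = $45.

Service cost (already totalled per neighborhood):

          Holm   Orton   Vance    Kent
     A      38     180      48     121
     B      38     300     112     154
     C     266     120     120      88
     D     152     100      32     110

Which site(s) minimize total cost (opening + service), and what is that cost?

For any fixed open set, each neighborhood goes to its cheapest open site; total = fixed + service.
{B, D}: Holm→B 38, Orton→D 100, Vance→D 32, Kent→D 110. Service 280; fixed 118; total 398.
{A, D}: service 280 + fixed 131 = 411
{D}: Holm→D 152, Orton→D 100, Vance→D 32, Kent→D 110. Service 394; fixed 45; total 439.
{A, B, C, D}: Holm→A 38, Orton→D 100, Vance→D 32, Kent→C 88. Service 258; fixed 290; total 548.
No other subset beats 398.

Open B and D; minimum total cost 398.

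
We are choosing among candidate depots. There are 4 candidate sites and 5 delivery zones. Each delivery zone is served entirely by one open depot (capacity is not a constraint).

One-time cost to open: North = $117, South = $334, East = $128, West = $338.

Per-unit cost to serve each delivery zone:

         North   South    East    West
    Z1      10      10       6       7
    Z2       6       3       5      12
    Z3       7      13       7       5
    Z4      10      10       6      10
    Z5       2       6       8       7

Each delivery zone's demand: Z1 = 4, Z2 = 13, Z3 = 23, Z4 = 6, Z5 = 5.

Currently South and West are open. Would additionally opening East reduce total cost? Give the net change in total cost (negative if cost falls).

No — net change +100 (cost rises by 100).

Current service cost with {South, West}: 272.
Adding East: each delivery zone re-picks its cheapest; new service cost 244, saving 28.
Extra fixed cost: 128. Net change = 128 − 28 = 100.
(Totals: 944 → 1044.)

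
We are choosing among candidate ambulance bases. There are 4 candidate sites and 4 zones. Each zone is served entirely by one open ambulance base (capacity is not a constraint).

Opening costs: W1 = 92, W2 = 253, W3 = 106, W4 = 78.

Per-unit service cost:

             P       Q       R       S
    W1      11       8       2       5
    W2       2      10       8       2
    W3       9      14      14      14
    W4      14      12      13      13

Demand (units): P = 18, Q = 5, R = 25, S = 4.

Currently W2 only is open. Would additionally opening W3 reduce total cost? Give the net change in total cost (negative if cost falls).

No — net change +106 (cost rises by 106).

Current service cost with {W2}: 294.
Adding W3: each zone re-picks its cheapest; new service cost 294, saving 0.
Extra fixed cost: 106. Net change = 106 − 0 = 106.
(Totals: 547 → 653.)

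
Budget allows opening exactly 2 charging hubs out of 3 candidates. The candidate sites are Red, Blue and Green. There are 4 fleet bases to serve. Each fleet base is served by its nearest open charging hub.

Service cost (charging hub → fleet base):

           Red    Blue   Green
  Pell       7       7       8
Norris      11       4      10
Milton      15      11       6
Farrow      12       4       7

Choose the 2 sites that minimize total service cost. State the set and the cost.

Choose Blue and Green; total service cost 21.

With exactly 2 open, each fleet base uses its cheapest among the chosen.
{Blue, Green}: Pell→Blue 7, Norris→Blue 4, Milton→Green 6, Farrow→Blue 4. Service cost 21.
{Red, Blue}: service cost 26
{Red, Green}: service cost 30
Among all 3 size-2 choices, {Blue, Green} is lowest.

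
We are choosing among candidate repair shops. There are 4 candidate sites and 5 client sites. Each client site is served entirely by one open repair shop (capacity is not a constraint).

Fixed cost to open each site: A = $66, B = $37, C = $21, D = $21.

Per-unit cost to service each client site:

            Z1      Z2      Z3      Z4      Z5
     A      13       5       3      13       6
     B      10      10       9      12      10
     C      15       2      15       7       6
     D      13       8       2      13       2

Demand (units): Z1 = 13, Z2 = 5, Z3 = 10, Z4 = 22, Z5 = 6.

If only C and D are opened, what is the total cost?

Total cost: 407

Each client site is assigned to its cheapest site among the open ones.
{C, D}: Z1→D 13·13=169, Z2→C 2·5=10, Z3→D 2·10=20, Z4→C 7·22=154, Z5→D 2·6=12. Service 365; fixed 42; total 407.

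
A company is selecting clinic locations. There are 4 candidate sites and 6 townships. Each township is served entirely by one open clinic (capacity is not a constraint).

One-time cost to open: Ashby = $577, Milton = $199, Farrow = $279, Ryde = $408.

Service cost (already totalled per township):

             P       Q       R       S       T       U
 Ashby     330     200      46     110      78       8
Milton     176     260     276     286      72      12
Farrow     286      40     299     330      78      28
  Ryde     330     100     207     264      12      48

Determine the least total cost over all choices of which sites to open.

Minimum total cost: 1281

For any fixed open set, each township goes to its cheapest open site; total = fixed + service.
{Milton}: P→Milton 176, Q→Milton 260, R→Milton 276, S→Milton 286, T→Milton 72, U→Milton 12. Service 1082; fixed 199; total 1281.
{Milton, Farrow}: service 862 + fixed 478 = 1340
{Farrow}: P→Farrow 286, Q→Farrow 40, R→Farrow 299, S→Farrow 330, T→Farrow 78, U→Farrow 28. Service 1061; fixed 279; total 1340.
{Ashby, Milton, Farrow, Ryde}: service 392 + fixed 1463 = 1855
No other subset beats 1281.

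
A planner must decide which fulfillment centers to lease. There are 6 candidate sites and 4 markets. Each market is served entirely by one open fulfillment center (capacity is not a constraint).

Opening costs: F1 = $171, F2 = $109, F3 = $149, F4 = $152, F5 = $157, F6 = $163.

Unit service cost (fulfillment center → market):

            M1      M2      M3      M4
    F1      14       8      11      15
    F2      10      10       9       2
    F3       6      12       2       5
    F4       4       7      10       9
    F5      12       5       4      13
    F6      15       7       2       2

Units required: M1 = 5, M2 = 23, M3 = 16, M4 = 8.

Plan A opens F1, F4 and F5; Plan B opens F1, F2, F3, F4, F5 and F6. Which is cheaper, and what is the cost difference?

Plan A is cheaper by 333.

Plan A: {F1, F4, F5}: M1→F4 4·5=20, M2→F5 5·23=115, M3→F5 4·16=64, M4→F4 9·8=72. Service 271; fixed 480; total 751.
Plan B: {F1, F2, F3, F4, F5, F6}: M1→F4 4·5=20, M2→F5 5·23=115, M3→F3 2·16=32, M4→F2 2·8=16. Service 183; fixed 901; total 1084.
Difference: |751 − 1084| = 333.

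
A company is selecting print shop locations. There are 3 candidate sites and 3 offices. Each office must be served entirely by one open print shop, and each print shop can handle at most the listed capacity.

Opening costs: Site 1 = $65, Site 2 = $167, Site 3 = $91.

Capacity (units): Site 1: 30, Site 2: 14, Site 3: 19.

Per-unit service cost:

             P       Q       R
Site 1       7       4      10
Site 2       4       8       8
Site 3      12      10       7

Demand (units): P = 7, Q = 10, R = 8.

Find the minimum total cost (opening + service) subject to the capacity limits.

Open {Site 1}: P→Site 1 7·7=49, Q→Site 1 4·10=40, R→Site 1 10·8=80.
Loads: Site 1 carries 25/30. Service 169; fixed 65; total 234.
Next best feasible plan costs 301.

Minimum total cost: 234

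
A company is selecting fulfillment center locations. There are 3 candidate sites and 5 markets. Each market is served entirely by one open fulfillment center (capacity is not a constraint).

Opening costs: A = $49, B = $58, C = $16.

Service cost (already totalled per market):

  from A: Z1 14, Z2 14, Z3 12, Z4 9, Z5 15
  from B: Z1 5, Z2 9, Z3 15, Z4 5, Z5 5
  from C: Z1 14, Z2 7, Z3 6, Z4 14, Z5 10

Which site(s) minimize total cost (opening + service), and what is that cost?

Open C only; minimum total cost 67.

For any fixed open set, each market goes to its cheapest open site; total = fixed + service.
{C}: Z1→C 14, Z2→C 7, Z3→C 6, Z4→C 14, Z5→C 10. Service 51; fixed 16; total 67.
{B}: service 39 + fixed 58 = 97
{B, C}: service 28 + fixed 74 = 102
{A, B, C}: service 28 + fixed 123 = 151
No other subset beats 67.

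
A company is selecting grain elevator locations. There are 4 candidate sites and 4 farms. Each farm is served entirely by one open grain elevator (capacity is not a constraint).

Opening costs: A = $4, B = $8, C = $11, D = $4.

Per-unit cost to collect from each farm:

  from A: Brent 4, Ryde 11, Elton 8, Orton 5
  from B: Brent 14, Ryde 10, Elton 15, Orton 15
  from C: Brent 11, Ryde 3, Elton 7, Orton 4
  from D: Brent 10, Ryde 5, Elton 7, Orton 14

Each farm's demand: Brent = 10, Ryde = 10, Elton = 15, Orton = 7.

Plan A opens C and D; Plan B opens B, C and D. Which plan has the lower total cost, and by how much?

Plan A is cheaper by 8.

Plan A: {C, D}: Brent→D 10·10=100, Ryde→C 3·10=30, Elton→C 7·15=105, Orton→C 4·7=28. Service 263; fixed 15; total 278.
Plan B: {B, C, D}: Brent→D 10·10=100, Ryde→C 3·10=30, Elton→C 7·15=105, Orton→C 4·7=28. Service 263; fixed 23; total 286.
Difference: |278 − 286| = 8.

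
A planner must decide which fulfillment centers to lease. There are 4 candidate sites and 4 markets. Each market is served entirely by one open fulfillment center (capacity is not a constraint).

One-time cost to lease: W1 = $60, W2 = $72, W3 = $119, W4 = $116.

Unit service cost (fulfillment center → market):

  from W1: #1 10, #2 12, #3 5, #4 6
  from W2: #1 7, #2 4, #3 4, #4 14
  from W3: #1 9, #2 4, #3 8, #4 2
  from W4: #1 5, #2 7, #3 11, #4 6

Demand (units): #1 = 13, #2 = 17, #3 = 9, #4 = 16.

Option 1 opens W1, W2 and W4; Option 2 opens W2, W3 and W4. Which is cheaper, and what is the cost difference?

Option 2 is cheaper by 5.

Option 1: {W1, W2, W4}: #1→W4 5·13=65, #2→W2 4·17=68, #3→W2 4·9=36, #4→W1 6·16=96. Service 265; fixed 248; total 513.
Option 2: {W2, W3, W4}: #1→W4 5·13=65, #2→W2 4·17=68, #3→W2 4·9=36, #4→W3 2·16=32. Service 201; fixed 307; total 508.
Difference: |513 − 508| = 5.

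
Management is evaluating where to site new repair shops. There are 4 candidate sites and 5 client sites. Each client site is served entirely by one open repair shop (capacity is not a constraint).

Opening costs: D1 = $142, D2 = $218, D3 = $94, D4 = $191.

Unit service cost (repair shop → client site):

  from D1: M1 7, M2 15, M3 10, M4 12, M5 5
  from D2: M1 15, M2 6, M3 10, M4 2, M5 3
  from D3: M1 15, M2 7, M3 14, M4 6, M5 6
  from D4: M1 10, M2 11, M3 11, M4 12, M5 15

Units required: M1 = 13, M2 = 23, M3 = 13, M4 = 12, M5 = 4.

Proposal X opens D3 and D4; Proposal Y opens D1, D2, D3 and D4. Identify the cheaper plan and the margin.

Proposal X is cheaper by 225.

Proposal X: {D3, D4}: M1→D4 10·13=130, M2→D3 7·23=161, M3→D4 11·13=143, M4→D3 6·12=72, M5→D3 6·4=24. Service 530; fixed 285; total 815.
Proposal Y: {D1, D2, D3, D4}: M1→D1 7·13=91, M2→D2 6·23=138, M3→D1 10·13=130, M4→D2 2·12=24, M5→D2 3·4=12. Service 395; fixed 645; total 1040.
Difference: |815 − 1040| = 225.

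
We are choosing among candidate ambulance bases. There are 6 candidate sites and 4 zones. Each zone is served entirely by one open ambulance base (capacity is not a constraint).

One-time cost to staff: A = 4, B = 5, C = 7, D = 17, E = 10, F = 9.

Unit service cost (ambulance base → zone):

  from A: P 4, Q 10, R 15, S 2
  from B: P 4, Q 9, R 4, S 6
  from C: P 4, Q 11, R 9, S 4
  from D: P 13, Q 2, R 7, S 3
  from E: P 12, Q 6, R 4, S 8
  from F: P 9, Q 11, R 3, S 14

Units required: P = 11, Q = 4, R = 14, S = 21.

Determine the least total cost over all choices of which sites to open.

For any fixed open set, each zone goes to its cheapest open site; total = fixed + service.
{A, D, F}: P→A 4·11=44, Q→D 2·4=8, R→F 3·14=42, S→A 2·21=42. Service 136; fixed 30; total 166.
{A, B, D, F}: P→A 4·11=44, Q→D 2·4=8, R→F 3·14=42, S→A 2·21=42. Service 136; fixed 35; total 171.
{A, C, D, F}: P→A 4·11=44, Q→D 2·4=8, R→F 3·14=42, S→A 2·21=42. Service 136; fixed 37; total 173.
{A, B, C, D, E, F}: P→A 4·11=44, Q→D 2·4=8, R→F 3·14=42, S→A 2·21=42. Service 136; fixed 52; total 188.
No other subset beats 166.

Minimum total cost: 166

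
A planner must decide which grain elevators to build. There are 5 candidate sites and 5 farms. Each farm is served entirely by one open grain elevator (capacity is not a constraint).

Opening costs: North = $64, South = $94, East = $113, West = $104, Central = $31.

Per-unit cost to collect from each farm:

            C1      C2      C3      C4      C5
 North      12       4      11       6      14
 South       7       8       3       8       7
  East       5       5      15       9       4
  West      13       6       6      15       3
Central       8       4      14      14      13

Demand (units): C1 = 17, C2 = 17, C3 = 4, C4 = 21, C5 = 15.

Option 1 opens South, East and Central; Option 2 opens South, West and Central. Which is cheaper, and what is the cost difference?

Option 1: {South, East, Central}: C1→East 5·17=85, C2→Central 4·17=68, C3→South 3·4=12, C4→South 8·21=168, C5→East 4·15=60. Service 393; fixed 238; total 631.
Option 2: {South, West, Central}: C1→South 7·17=119, C2→Central 4·17=68, C3→South 3·4=12, C4→South 8·21=168, C5→West 3·15=45. Service 412; fixed 229; total 641.
Difference: |631 − 641| = 10.

Option 1 is cheaper by 10.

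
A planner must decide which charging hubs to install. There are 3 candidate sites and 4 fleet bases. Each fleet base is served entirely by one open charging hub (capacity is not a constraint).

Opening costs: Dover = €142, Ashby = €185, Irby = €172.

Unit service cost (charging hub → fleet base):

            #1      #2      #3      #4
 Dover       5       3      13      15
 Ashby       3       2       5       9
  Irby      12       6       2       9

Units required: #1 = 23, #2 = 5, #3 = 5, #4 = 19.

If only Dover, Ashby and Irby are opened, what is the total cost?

Each fleet base is assigned to its cheapest site among the open ones.
{Dover, Ashby, Irby}: #1→Ashby 3·23=69, #2→Ashby 2·5=10, #3→Irby 2·5=10, #4→Ashby 9·19=171. Service 260; fixed 499; total 759.

Total cost: 759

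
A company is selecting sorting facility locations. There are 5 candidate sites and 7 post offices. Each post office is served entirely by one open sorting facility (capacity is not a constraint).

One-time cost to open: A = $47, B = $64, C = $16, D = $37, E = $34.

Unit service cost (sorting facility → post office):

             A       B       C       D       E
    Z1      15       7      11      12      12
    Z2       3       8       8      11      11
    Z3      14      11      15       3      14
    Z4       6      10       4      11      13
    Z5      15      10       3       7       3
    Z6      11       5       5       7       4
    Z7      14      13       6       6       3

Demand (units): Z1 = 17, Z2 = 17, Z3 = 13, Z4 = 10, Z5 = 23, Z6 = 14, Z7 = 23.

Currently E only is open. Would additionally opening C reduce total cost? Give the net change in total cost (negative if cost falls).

Yes — net change −142 (cost falls by 142).

Current service cost with {E}: 897.
Adding C: each post office re-picks its cheapest; new service cost 739, saving 158.
Extra fixed cost: 16. Net change = 16 − 158 = -142.
(Totals: 931 → 789.)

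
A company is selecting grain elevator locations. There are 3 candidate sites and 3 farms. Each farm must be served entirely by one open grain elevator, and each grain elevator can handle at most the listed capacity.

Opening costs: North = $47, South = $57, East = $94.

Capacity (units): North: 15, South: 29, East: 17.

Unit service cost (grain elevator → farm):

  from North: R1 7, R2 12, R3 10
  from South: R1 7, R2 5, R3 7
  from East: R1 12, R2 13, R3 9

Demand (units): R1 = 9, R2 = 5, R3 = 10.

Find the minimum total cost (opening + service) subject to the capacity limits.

Minimum total cost: 215

Open {South}: R1→South 7·9=63, R2→South 5·5=25, R3→South 7·10=70.
Loads: South carries 24/29. Service 158; fixed 57; total 215.
Next best feasible plan costs 262.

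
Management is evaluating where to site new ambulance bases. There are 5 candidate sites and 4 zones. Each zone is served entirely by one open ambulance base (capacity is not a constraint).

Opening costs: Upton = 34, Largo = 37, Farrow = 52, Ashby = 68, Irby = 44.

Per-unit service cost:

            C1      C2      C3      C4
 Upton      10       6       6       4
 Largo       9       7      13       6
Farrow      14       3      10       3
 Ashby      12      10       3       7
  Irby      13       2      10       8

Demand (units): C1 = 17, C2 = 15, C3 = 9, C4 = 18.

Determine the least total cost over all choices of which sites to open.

Minimum total cost: 404

For any fixed open set, each zone goes to its cheapest open site; total = fixed + service.
{Upton, Irby}: C1→Upton 10·17=170, C2→Irby 2·15=30, C3→Upton 6·9=54, C4→Upton 4·18=72. Service 326; fixed 78; total 404.
{Upton, Farrow}: service 323 + fixed 86 = 409
{Upton}: service 386 + fixed 34 = 420
{Upton, Largo, Farrow, Ashby, Irby}: service 264 + fixed 235 = 499
No other subset beats 404.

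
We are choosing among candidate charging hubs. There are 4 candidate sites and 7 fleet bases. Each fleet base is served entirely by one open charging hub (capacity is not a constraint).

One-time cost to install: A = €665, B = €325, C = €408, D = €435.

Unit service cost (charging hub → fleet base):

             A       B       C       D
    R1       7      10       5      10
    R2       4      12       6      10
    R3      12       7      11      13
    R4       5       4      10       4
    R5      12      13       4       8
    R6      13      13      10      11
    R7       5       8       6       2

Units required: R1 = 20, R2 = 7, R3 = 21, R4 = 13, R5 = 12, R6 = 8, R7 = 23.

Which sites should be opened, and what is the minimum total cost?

For any fixed open set, each fleet base goes to its cheapest open site; total = fixed + service.
{C}: R1→C 5·20=100, R2→C 6·7=42, R3→C 11·21=231, R4→C 10·13=130, R5→C 4·12=48, R6→C 10·8=80, R7→C 6·23=138. Service 769; fixed 408; total 1177.
{B}: service 927 + fixed 325 = 1252
{D}: service 825 + fixed 435 = 1260
{A, B, C, D}: R1→C 5·20=100, R2→A 4·7=28, R3→B 7·21=147, R4→B 4·13=52, R5→C 4·12=48, R6→C 10·8=80, R7→D 2·23=46. Service 501; fixed 1833; total 2334.
(All 15 nonempty subsets were checked; C only is lowest.)

Open C only; minimum total cost 1177.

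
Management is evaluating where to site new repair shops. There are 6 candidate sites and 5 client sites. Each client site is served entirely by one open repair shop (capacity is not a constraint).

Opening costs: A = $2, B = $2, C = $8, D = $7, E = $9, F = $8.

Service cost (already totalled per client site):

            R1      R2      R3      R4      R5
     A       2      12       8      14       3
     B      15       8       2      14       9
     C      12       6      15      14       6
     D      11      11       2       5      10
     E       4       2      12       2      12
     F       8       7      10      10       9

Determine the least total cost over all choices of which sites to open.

Minimum total cost: 24

For any fixed open set, each client site goes to its cheapest open site; total = fixed + service.
{A, B, E}: R1→A 2, R2→E 2, R3→B 2, R4→E 2, R5→A 3. Service 11; fixed 13; total 24.
{A, E}: R1→A 2, R2→E 2, R3→A 8, R4→E 2, R5→A 3. Service 17; fixed 11; total 28.
{A, D, E}: R1→A 2, R2→E 2, R3→D 2, R4→E 2, R5→A 3. Service 11; fixed 18; total 29.
{A, B, C, D, E, F}: service 11 + fixed 36 = 47
No other subset beats 24.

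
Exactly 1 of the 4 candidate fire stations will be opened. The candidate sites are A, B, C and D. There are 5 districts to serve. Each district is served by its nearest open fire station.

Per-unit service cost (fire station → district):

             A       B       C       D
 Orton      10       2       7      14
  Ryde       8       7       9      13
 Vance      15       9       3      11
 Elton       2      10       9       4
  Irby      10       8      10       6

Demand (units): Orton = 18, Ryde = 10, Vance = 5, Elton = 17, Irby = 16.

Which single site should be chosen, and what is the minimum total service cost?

Choose B only; total service cost 449.

With exactly 1 open, each district uses its cheapest among the chosen.
{B}: Orton→B 2·18=36, Ryde→B 7·10=70, Vance→B 9·5=45, Elton→B 10·17=170, Irby→B 8·16=128. Service cost 449.
{A}: service cost 529
{C}: service cost 544
Among all 4 size-1 choices, {B} is lowest.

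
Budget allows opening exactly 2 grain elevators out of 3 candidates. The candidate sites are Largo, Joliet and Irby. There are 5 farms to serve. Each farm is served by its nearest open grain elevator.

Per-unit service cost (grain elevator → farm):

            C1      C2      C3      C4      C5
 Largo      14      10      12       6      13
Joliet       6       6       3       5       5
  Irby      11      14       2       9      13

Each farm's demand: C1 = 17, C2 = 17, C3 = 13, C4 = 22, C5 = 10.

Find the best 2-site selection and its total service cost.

With exactly 2 open, each farm uses its cheapest among the chosen.
{Joliet, Irby}: C1→Joliet 6·17=102, C2→Joliet 6·17=102, C3→Irby 2·13=26, C4→Joliet 5·22=110, C5→Joliet 5·10=50. Service cost 390.
{Largo, Joliet}: service cost 403
{Largo, Irby}: service cost 645
Among all 3 size-2 choices, {Joliet, Irby} is lowest.

Choose Joliet and Irby; total service cost 390.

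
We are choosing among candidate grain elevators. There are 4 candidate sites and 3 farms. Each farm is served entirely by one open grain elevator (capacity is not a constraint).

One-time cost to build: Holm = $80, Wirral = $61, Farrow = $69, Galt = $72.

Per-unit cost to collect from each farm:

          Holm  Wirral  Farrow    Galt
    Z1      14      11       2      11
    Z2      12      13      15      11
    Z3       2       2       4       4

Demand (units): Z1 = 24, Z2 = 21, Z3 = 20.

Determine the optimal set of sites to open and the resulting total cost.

For any fixed open set, each farm goes to its cheapest open site; total = fixed + service.
{Holm, Farrow}: Z1→Farrow 2·24=48, Z2→Holm 12·21=252, Z3→Holm 2·20=40. Service 340; fixed 149; total 489.
{Wirral, Farrow}: service 361 + fixed 130 = 491
{Farrow, Galt}: Z1→Farrow 2·24=48, Z2→Galt 11·21=231, Z3→Farrow 4·20=80. Service 359; fixed 141; total 500.
{Holm, Wirral, Farrow, Galt}: service 319 + fixed 282 = 601
(All 15 nonempty subsets were checked; Holm and Farrow is lowest.)

Open Holm and Farrow; minimum total cost 489.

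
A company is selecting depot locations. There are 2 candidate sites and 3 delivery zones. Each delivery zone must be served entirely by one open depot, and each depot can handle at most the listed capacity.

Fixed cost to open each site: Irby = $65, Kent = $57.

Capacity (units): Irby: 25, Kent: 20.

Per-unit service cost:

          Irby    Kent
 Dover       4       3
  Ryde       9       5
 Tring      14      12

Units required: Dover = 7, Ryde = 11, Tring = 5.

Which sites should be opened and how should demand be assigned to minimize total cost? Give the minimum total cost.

Open {Irby}: Dover→Irby 4·7=28, Ryde→Irby 9·11=99, Tring→Irby 14·5=70.
Loads: Irby carries 23/25. Service 197; fixed 65; total 262.
Next best feasible plan costs 265.

Minimum total cost: 262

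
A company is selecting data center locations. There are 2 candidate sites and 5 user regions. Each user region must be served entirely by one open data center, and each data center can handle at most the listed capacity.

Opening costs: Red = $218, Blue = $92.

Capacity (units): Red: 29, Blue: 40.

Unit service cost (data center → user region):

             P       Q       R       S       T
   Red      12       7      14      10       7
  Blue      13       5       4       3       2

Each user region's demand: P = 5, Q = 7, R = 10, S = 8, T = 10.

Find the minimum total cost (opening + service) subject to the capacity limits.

Minimum total cost: 276

Open {Blue}: P→Blue 13·5=65, Q→Blue 5·7=35, R→Blue 4·10=40, S→Blue 3·8=24, T→Blue 2·10=20.
Loads: Blue carries 40/40. Service 184; fixed 92; total 276.
Next best feasible plan costs 489.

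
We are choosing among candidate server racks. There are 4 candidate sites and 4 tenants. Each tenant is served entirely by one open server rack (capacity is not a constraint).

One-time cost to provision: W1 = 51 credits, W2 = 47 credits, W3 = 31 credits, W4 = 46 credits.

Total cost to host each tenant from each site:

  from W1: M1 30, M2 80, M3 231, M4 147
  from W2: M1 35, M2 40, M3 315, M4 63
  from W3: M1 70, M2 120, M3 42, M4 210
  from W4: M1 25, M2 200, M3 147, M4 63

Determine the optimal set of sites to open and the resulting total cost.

For any fixed open set, each tenant goes to its cheapest open site; total = fixed + service.
{W2, W3}: M1→W2 35, M2→W2 40, M3→W3 42, M4→W2 63. Service 180; fixed 78; total 258.
{W2, W3, W4}: M1→W4 25, M2→W2 40, M3→W3 42, M4→W2 63. Service 170; fixed 124; total 294.
{W1, W2, W3}: service 175 + fixed 129 = 304
{W1, W2, W3, W4}: M1→W4 25, M2→W2 40, M3→W3 42, M4→W2 63. Service 170; fixed 175; total 345.
(All 15 nonempty subsets were checked; W2 and W3 is lowest.)

Open W2 and W3; minimum total cost 258.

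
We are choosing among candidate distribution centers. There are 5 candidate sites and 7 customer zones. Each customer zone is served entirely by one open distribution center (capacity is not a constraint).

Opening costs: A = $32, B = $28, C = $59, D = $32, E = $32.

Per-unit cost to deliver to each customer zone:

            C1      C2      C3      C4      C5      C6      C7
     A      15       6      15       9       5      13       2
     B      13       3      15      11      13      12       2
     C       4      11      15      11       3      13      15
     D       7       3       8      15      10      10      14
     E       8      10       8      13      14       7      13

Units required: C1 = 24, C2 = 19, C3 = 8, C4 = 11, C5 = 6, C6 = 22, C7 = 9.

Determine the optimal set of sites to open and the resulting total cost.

Open B, C and E; minimum total cost 647.

For any fixed open set, each customer zone goes to its cheapest open site; total = fixed + service.
{B, C, E}: C1→C 4·24=96, C2→B 3·19=57, C3→E 8·8=64, C4→B 11·11=121, C5→C 3·6=18, C6→E 7·22=154, C7→B 2·9=18. Service 528; fixed 119; total 647.
{A, B, C, E}: service 506 + fixed 151 = 657
{A, C, D, E}: service 506 + fixed 155 = 661
{A, B, C, D, E}: service 506 + fixed 183 = 689
No other subset beats 647.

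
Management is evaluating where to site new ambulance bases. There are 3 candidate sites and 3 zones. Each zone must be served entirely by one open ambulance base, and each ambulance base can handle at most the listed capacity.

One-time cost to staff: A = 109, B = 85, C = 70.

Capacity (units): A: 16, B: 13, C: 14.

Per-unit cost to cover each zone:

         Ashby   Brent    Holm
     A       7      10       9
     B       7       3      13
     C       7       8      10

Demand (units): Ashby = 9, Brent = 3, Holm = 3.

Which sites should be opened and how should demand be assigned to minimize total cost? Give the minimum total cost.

Minimum total cost: 229

Open {A}: Ashby→A 7·9=63, Brent→A 10·3=30, Holm→A 9·3=27.
Loads: A carries 15/16. Service 120; fixed 109; total 229.
Next best feasible plan costs 257.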